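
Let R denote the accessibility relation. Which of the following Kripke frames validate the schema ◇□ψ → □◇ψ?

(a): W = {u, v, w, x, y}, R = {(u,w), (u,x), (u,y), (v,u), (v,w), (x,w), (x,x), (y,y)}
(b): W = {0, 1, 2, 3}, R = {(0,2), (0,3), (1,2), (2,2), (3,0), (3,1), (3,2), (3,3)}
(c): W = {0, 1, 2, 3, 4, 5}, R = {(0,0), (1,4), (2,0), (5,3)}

This is the axiom for convergence; its first-order frame correspondent is ∀x ∀y ∀z (Rxy ∧ Rxz → ∃w (Ryw ∧ Rzw)).
(a): fails — Ruw and Ruw but w and w have no common successor.
(b): satisfies the condition.
(c): fails — R14 and R14 but 4 and 4 have no common successor.
Valid on: (b).

(b)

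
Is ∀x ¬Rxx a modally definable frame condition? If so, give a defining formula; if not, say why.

Not modally definable

Any modally definable frame class is closed under surjective bounded morphisms.
The 3-cycle (worlds s,t,u with s→t→u→s) is irreflexive, and the map sending every world to a single reflexive point • is a surjective bounded morphism (forth: every edge maps to (•,•); back: every world has a successor). So any modal formula valid on the 3-cycle is also valid on the reflexive point, which is not irreflexive.
Hence irreflexivity is not modally definable.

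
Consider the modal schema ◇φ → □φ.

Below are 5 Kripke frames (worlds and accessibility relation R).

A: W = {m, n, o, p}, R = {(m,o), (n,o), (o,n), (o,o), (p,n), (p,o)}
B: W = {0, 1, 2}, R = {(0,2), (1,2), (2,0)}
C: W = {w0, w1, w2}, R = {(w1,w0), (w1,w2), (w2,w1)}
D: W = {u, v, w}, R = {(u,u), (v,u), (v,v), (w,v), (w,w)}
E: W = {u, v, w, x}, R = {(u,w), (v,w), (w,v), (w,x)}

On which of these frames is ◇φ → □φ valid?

This is the axiom for partial functionality; its first-order frame correspondent is ∀x ∀y ∀z (Rxy ∧ Rxz → y = z).
A: fails — o sees both n and o.
B: satisfies the condition.
C: fails — w1 sees both w0 and w2.
D: fails — v sees both u and v.
E: fails — w sees both v and x.

B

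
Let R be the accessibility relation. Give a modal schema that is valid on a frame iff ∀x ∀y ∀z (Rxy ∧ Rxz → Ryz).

◇q → □◇q

A defining formula is ◇q → □◇q (the 5 axiom).
Suppose ◇q→□◇q is valid. Take Rxy, Rxz and set V(q)={y}. Then ◇q at x, so □◇q at x, so ◇q at z, so some w with Rzw has q; w=y, i.e. Rzy. By symmetry of the argument, Ryz.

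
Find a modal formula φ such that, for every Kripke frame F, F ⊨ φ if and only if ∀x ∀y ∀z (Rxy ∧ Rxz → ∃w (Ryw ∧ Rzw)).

The condition is convergence. The .2 schema ◇□q → □◇q defines it.
Suppose ◇□q→□◇q is valid. Take Rxy, Rxz and set V(q)={w : Ryw}. Then □q at y so ◇□q at x, so □◇q at x, so ◇q at z, giving w with Rzw and Ryw.

◇□q → □◇q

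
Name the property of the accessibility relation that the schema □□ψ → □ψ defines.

This schema is the C4 axiom.
It corresponds to density: ∀x ∀y (Rxy → ∃z (Rxz ∧ Rzy)).

density: ∀x ∀y (Rxy → ∃z (Rxz ∧ Rzy))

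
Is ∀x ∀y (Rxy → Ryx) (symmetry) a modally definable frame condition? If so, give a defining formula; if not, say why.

Yes — defined by p → □◇p

Yes: it is symmetry, defined by the B schema p → □◇p.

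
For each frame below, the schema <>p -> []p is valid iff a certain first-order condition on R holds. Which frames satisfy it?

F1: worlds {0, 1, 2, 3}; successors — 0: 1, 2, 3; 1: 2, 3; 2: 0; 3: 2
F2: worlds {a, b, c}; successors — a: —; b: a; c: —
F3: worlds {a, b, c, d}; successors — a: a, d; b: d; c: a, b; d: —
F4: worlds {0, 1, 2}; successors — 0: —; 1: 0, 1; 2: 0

F2

Frame correspondent (Sahlqvist): forall x forall y forall z (Rxy & Rxz -> y = z) — i.e. partial functionality.
F1: fails — 0 sees both 1 and 2.
F2: condition met.
F3: fails — a sees both a and d.
F4: fails — 1 sees both 0 and 1.
Valid on: F2.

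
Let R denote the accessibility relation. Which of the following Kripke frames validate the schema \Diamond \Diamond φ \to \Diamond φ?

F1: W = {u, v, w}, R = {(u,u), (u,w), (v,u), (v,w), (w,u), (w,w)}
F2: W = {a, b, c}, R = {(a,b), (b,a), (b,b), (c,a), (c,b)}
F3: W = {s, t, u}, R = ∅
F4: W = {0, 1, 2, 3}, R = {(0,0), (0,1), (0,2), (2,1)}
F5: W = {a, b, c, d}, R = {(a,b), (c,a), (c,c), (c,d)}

F1, F3, F4

This is the axiom for transitivity; its first-order frame correspondent is \forall x \forall y \forall z (Rxy \wedge Ryz \to Rxz).
F1: satisfies the condition.
F2: fails — Rab and Rba but not Raa.
F3: satisfies the condition.
F4: satisfies the condition.
F5: fails — Rca and Rab but not Rcb.
Valid on: F1, F3, F4.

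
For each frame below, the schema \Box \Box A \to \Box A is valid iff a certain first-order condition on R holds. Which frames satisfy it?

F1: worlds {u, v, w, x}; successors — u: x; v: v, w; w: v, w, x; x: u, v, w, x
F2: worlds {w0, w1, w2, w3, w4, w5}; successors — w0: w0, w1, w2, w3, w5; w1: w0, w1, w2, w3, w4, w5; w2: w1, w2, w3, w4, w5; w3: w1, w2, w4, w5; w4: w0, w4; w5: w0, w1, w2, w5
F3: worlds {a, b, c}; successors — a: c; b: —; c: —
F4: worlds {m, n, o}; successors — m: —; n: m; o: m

The schema corresponds to density: \forall x \forall y (Rxy \to \exists z (Rxz \wedge Rzy)).
F1: condition met.
F2: condition met.
F3: fails — Rac but no z with Raz and Rzc.
F4: fails — Rnm but no z with Rnz and Rzm.

F1, F2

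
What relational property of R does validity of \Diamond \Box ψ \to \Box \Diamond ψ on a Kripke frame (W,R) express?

Suppose ◇□ψ→□◇ψ is valid. Take Rxy, Rxz and set V(ψ)={w : Ryw}. Then □ψ at y so ◇□ψ at x, so □◇ψ at x, so ◇ψ at z, giving w with Rzw and Ryw.
Conversely, on a frame with convergence the schema holds at every world under every valuation.
Frame condition: \forall x \forall y \forall z (Rxy \wedge Rxz \to \exists w (Ryw \wedge Rzw)).

convergence: \forall x \forall y \forall z (Rxy \wedge Rxz \to \exists w (Ryw \wedge Rzw))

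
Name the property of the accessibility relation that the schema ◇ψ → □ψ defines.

Suppose ◇ψ→□ψ is valid. Take Rxy, Rxz and set V(ψ)={y}. Then ◇ψ at x, so □ψ at x, so ψ at z, i.e. z=y.

partial functionality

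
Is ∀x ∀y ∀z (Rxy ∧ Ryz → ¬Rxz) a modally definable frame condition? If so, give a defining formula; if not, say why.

Modal frame validity is preserved under surjective bounded morphisms.
The 5-cycle (worlds w0,w1,w2,w3,w4 with w0→w1→w2→w3→w4→w0) is intransitive. Mapping every world to a single reflexive point • is a surjective bounded morphism; the reflexive point is not intransitive (R••∧R•• but R••).
Hence intransitivity is not modally definable.

Not definable by any modal formula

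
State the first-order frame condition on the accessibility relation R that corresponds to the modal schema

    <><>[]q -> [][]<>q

forall x forall y forall z ((x R^2 y & x R^2 z) -> exists w (yRw & zRw))

This is a Sahlqvist (Geach-type) schema ◇^2□^1q → □^2◇^1q.
Minimal-valuation argument: fix x; take any y with xR^2y and any z with xR^2z. Set V(q) to the set of worlds R-reachable from y in exactly 1 step. Then □^1q holds at y, so the antecedent holds at x; validity forces ◇^1q at z, giving a w with zR^1w and yR^1w.
First-order correspondent: forall x forall y forall z ((x R^2 y & x R^2 z) -> exists w (yRw & zRw)).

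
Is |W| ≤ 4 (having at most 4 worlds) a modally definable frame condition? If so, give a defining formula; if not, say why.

No

If a class were modally definable it would be closed under disjoint unions (Goldblatt–Thomason).
Any modal formula valid on each of 5 disjoint one-world frames is valid on their disjoint union (validity is preserved under disjoint unions). Each one-world frame has |W|=1≤4, but the union has |W|=5.
So the class is not modally definable.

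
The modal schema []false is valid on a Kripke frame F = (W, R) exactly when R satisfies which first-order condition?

This schema is the Ver axiom.
Its frame correspondent is emptiness of R — forall x forall y ~Rxy.

emptiness of R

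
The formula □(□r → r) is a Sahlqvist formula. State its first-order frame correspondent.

shift-reflexivity: ∀x ∀y (Rxy → Ryy)

Suppose □(□r→r) is valid. Take Rxy and set V(r)={w : Ryw}. Then at y, □r holds; since □(□r→r) at x, □r→r at y, so r at y, i.e. Ryy.
Conversely, on a frame with shift-reflexivity the schema holds at every world under every valuation.
Frame condition: ∀x ∀y (Rxy → Ryy).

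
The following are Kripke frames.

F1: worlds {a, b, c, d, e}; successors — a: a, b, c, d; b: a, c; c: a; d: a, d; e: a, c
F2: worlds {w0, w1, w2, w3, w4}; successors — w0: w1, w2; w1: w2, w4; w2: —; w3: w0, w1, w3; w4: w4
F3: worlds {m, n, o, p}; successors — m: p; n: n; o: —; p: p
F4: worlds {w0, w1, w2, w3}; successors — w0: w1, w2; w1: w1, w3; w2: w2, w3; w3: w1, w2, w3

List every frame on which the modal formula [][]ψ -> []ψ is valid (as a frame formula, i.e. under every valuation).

F1, F3, F4

This is the axiom for density; its first-order frame correspondent is forall x forall y (Rxy -> exists z (Rxz & Rzy)).
F1: holds.
F2: fails — Rw1w2 but no z with Rw1z and Rzw2.
F3: holds.
F4: holds.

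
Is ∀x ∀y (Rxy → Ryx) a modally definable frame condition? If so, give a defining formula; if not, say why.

The condition is symmetry. A defining modal formula is p → □◇p.

Yes — defined by p → □◇p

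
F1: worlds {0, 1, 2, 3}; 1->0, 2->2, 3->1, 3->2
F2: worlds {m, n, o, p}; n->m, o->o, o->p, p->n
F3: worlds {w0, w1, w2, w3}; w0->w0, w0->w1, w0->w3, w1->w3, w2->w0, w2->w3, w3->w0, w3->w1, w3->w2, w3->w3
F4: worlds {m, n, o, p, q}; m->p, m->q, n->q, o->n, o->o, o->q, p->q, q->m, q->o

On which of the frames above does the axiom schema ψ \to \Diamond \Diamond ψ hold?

Frame correspondent (Sahlqvist): \forall x \exists w (x = w \wedge x R^2 w) — i.e. a generalized confluence (Geach) condition.
F1: fails — at 0 but no w with 0=w and 0R²w.
F2: fails — at m but no w with m=w and mR²w.
F3: condition met.
F4: fails — at n but no w with n=w and nR²w.

F3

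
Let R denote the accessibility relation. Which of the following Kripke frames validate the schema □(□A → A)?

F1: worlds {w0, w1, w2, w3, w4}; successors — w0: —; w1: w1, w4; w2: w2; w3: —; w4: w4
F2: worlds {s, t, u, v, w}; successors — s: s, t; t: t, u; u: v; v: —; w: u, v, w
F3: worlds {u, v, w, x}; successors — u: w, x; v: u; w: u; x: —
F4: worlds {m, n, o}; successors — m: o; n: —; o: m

F1

The schema corresponds to shift-reflexivity: ∀x ∀y (Rxy → Ryy).
F1: satisfies the condition.
F2: fails — Ruv but not Rvv.
F3: fails — Rvu but not Ruu.
F4: fails — Rom but not Rmm.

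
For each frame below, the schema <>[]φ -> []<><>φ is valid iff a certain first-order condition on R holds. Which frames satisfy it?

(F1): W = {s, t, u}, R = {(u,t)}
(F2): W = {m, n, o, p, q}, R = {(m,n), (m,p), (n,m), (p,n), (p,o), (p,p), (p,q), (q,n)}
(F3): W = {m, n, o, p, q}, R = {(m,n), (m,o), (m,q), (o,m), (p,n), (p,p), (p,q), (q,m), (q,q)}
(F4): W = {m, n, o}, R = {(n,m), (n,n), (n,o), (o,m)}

none

Frame correspondent (Sahlqvist): forall x forall y forall z ((xRy & xRz) -> exists w (yRw & z R^2 w)) — i.e. a generalized confluence (Geach) condition.
(F1): fails — uRt, uRt but no w with tRw and tR²w.
(F2): fails — mRn, mRn but no w with nRw and nR²w.
(F3): fails — mRn, mRn but no w with nRw and nR²w.
(F4): fails — nRm, nRm but no w with mRw and mR²w.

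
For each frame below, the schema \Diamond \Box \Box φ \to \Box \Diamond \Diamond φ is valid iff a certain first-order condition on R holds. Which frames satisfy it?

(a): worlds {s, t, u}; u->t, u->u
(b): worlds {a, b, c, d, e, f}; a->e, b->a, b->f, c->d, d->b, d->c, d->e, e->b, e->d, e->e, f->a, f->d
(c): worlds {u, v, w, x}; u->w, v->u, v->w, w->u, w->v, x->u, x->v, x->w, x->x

The schema corresponds to a generalized confluence (Geach) condition: \forall x \forall y \forall z ((xRy \wedge xRz) \to \exists w (y R^2 w \wedge z R^2 w)).
(a): fails — uRt, uRt but no w with tR²w and tR²w.
(b): holds.
(c): holds.

(b), (c)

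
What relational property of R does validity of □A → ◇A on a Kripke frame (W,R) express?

Suppose □A→◇A is valid. At any x set V(A)=W. Then □A at x, so ◇A at x, so x has a successor.

Seriality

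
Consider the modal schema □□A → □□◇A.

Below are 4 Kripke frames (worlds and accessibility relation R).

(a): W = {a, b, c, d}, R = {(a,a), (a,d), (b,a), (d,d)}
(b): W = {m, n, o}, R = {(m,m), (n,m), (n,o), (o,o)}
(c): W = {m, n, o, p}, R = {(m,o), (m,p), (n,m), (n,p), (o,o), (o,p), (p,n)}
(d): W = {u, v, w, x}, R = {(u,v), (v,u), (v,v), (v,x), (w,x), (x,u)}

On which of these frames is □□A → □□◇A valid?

(a), (b)

The schema corresponds to a generalized confluence (Geach) condition: ∀x ∀z (xR²z → ∃w (xR²w ∧ zRw)).
(a): condition met.
(b): condition met.
(c): fails — pR²p but no w with pR²w and pRw.
(d): fails — wR²u but no t with wR²t and uRt.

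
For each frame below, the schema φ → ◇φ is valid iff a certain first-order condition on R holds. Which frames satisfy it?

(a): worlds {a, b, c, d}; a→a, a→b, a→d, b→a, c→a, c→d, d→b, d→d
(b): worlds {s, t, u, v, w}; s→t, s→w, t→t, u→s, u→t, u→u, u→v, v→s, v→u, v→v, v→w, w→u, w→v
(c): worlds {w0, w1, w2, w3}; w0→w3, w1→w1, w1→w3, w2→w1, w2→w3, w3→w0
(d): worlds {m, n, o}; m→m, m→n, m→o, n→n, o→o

(d)

The schema corresponds to reflexivity: ∀x Rxx.
(a): fails — world b does not see itself.
(b): fails — world s does not see itself.
(c): fails — world w0 does not see itself.
(d): condition met.
Valid on: (d).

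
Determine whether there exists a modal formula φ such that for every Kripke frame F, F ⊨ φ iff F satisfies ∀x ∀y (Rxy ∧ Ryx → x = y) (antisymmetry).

If a class were modally definable it would be closed under surjective bounded morphisms (Goldblatt–Thomason).
The 4-cycle (worlds w0,w1,w2,w3 with w0→w1→w2→w3→w0) is antisymmetric. Sending even-indexed worlds to a and odd-indexed worlds to b is a surjective bounded morphism onto the two-world frame with a↔b, which is not antisymmetric.
So the class is not modally definable.

Not modally definable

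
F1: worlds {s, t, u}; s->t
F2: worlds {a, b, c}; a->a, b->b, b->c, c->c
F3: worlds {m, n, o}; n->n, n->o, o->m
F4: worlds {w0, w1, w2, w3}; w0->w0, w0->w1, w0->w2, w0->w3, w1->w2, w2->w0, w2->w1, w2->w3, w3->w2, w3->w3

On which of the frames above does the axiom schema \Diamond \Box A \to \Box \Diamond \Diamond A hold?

This is the axiom for a generalized confluence (Geach) condition; its first-order frame correspondent is \forall x \forall y \forall z ((xRy \wedge xRz) \to \exists w (yRw \wedge z R^2 w)).
F1: fails — sRt, sRt but no w with tRw and tR²w.
F2: holds.
F3: fails — nRn, nRo but no w with nRw and oR²w.
F4: fails — w0Rw1, w0Rw1 but no w with w1Rw and w1R²w.
Valid on: F2.

F2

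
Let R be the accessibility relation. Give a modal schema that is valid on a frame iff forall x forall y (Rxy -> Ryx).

A defining formula is p → □◇p (the B axiom).

p → □◇p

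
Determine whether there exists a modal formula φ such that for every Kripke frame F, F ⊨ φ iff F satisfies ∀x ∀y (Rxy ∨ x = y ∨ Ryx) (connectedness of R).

No

Modal frame validity is preserved under disjoint unions.
Take 3 disjoint single-world reflexive frames: each is trivially connected, but their disjoint union has 3 worlds with no edge between distinct components, so it is not connected.
So the class is not modally definable.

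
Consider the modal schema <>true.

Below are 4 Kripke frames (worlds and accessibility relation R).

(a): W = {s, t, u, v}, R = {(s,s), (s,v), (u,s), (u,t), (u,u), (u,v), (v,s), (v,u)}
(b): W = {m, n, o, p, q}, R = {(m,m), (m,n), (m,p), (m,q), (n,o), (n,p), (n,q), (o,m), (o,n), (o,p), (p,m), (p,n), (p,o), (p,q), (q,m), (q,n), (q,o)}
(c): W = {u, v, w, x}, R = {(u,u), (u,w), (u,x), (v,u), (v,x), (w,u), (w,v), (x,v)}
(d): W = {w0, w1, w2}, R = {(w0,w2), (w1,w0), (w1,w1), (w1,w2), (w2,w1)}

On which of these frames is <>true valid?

This is the axiom for seriality; its first-order frame correspondent is forall x exists y Rxy.
(a): fails — world t has no successor.
(b): ✓.
(c): ✓.
(d): ✓.
Valid on: (b), (c), (d).

(b), (c), (d)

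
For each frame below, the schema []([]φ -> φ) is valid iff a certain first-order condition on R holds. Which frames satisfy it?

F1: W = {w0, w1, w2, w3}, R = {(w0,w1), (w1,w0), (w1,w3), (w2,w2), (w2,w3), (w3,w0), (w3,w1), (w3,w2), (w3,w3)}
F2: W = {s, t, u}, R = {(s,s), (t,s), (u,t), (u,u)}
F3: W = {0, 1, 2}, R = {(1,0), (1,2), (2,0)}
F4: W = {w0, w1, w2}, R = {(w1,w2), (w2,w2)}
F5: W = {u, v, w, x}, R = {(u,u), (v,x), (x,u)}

F4

The schema corresponds to shift-reflexivity: forall x forall y (Rxy -> Ryy).
F1: fails — Rw1w0 but not Rw0w0.
F2: fails — Rut but not Rtt.
F3: fails — R12 but not R22.
F4: condition met.
F5: fails — Rvx but not Rxx.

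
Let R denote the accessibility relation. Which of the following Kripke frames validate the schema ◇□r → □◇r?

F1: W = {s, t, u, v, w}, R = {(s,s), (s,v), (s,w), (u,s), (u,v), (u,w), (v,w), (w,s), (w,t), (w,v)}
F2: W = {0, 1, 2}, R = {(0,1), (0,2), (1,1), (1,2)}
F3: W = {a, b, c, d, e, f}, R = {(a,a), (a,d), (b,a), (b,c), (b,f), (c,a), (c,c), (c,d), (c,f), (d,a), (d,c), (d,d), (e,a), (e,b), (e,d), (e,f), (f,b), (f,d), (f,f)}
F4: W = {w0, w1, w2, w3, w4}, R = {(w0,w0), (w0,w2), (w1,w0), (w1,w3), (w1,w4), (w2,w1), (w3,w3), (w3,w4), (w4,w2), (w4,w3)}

This is the axiom for convergence; its first-order frame correspondent is ∀x ∀y ∀z (Rxy ∧ Rxz → ∃w (Ryw ∧ Rzw)).
F1: fails — Rsv and Rsw but v and w have no common successor.
F2: fails — R01 and R02 but 1 and 2 have no common successor.
F3: condition met.
F4: fails — Rw0w2 and Rw0w0 but w2 and w0 have no common successor.

F3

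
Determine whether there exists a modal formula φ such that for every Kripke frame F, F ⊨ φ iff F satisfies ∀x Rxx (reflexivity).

Definable; □p → p defines it

The condition is reflexivity. A defining modal formula is □p → p.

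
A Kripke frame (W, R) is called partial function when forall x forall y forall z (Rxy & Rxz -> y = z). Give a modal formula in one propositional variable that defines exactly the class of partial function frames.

The condition is partial functionality. The CD schema ◇q → □q defines it.
Suppose ◇q→□q is valid. Take Rxy, Rxz and set V(q)={y}. Then ◇q at x, so □q at x, so q at z, i.e. z=y.

◇q → □q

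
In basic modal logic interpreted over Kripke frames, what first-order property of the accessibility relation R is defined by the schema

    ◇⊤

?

◇⊤ holds at w iff w has a successor, so frame-validity of ◇⊤ is exactly seriality. Equivalently via □r → ◇r:
Suppose □r→◇r is valid. At any x set V(r)=W. Then □r at x, so ◇r at x, so x has a successor.
Conversely, any frame satisfying ∀x ∃y Rxy validates the schema.
So the correspondent is seriality.

seriality: ∀x ∃y Rxy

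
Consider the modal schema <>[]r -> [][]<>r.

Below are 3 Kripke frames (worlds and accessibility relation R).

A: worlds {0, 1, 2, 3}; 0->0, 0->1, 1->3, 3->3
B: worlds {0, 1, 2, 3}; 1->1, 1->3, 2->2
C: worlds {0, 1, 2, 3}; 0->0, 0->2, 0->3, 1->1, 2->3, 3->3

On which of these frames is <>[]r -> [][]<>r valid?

The schema corresponds to a generalized confluence (Geach) condition: forall x forall y forall z ((xRy & x R^2 z) -> exists w (yRw & zRw)).
A: fails — 0R0, 0R²1 but no w with 0Rw and 1Rw.
B: fails — 1R1, 1R²3 but no w with 1Rw and 3Rw.
C: condition met.

C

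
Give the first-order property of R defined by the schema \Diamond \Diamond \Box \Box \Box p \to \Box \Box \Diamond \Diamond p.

\forall x \forall y \forall z ((x R^2 y \wedge x R^2 z) \to \exists w (y R^3 w \wedge z R^2 w))

This is a Sahlqvist (Geach-type) schema ◇^2□^3p → □^2◇^2p.
Minimal-valuation argument: fix x; take any y with xR^2y and any z with xR^2z. Set V(p) to the set of worlds R-reachable from y in exactly 3 steps. Then □^3p holds at y, so the antecedent holds at x; validity forces ◇^2p at z, giving a w with zR^2w and yR^3w.
First-order correspondent: \forall x \forall y \forall z ((x R^2 y \wedge x R^2 z) \to \exists w (y R^3 w \wedge z R^2 w)).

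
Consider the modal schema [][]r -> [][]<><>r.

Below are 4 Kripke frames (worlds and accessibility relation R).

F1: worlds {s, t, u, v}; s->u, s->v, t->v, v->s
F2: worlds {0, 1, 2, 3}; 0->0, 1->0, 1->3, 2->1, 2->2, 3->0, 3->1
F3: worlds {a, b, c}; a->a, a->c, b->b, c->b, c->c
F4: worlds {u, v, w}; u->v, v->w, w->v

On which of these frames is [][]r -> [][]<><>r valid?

F2, F3, F4

This is the axiom for a generalized confluence (Geach) condition; its first-order frame correspondent is forall x forall z (x R^2 z -> exists w (x R^2 w & z R^2 w)).
F1: fails — vR²u but no w with vR²w and uR²w.
F2: satisfies the condition.
F3: satisfies the condition.
F4: satisfies the condition.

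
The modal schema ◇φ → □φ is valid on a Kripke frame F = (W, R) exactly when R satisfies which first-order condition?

Partial functionality

Suppose ◇φ→□φ is valid. Take Rxy, Rxz and set V(φ)={y}. Then ◇φ at x, so □φ at x, so φ at z, i.e. z=y.
Conversely, any frame satisfying ∀x ∀y ∀z (Rxy ∧ Rxz → y = z) validates the schema.
Frame condition: ∀x ∀y ∀z (Rxy ∧ Rxz → y = z).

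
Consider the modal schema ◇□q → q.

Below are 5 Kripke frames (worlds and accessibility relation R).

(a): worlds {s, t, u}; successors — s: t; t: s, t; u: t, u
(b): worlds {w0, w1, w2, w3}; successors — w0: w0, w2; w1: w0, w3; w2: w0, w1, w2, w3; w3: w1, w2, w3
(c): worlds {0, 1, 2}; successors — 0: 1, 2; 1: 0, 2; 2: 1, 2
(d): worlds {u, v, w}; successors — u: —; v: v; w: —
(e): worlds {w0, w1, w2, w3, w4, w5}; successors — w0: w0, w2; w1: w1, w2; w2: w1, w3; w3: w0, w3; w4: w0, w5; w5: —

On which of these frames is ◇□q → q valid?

The schema corresponds to symmetry: ∀x ∀y (Rxy → Ryx).
(a): fails — Rut but not Rtu.
(b): fails — Rw1w0 but not Rw0w1.
(c): fails — R02 but not R20.
(d): condition met.
(e): fails — Rw3w0 but not Rw0w3.

(d)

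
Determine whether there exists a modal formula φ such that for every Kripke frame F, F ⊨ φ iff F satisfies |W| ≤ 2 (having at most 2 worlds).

Modal frame validity is preserved under disjoint unions.
Any modal formula valid on each of 3 disjoint one-world frames is valid on their disjoint union (validity is preserved under disjoint unions). Each one-world frame has |W|=1≤2, but the union has |W|=3.
So no modal formula (or set of formulas) defines exactly the |W|≤2 frames.

Not definable by any modal formula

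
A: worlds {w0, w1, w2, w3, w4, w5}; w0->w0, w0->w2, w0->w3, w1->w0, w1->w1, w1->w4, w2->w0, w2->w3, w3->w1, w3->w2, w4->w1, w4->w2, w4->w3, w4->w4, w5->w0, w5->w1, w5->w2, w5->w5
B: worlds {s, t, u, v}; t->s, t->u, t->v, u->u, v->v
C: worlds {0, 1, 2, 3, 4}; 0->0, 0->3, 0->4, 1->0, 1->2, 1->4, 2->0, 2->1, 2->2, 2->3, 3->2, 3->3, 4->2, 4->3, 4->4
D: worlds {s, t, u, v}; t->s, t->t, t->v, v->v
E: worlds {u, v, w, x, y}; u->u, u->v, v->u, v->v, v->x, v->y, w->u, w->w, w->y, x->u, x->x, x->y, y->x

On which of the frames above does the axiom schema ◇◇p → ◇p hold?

B, D

This is the axiom for transitivity; its first-order frame correspondent is ∀x ∀y ∀z (Rxy ∧ Ryz → Rxz).
A: fails — Rw1w0 and Rw0w2 but not Rw1w2.
B: condition met.
C: fails — R10 and R03 but not R13.
D: condition met.
E: fails — Ruv and Rvx but not Rux.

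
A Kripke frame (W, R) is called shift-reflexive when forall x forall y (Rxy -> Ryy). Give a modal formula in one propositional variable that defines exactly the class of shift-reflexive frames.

□(□r → r)

This is shift-reflexivity; the standard corresponding axiom is T□: □(□r → r).
Suppose □(□r→r) is valid. Take Rxy and set V(r)={w : Ryw}. Then at y, □r holds; since □(□r→r) at x, □r→r at y, so r at y, i.e. Ryy.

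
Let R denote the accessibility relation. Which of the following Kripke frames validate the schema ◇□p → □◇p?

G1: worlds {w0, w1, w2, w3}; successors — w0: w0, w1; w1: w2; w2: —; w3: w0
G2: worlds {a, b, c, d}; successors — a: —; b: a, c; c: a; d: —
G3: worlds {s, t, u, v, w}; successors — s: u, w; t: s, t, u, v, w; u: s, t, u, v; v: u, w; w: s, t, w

G3

Frame correspondent (Sahlqvist): ∀x ∀y ∀z (Rxy ∧ Rxz → ∃w (Ryw ∧ Rzw)) — i.e. convergence.
G1: fails — Rw0w1 and Rw0w0 but w1 and w0 have no common successor.
G2: fails — Rba and Rba but a and a have no common successor.
G3: condition met.
Valid on: G3.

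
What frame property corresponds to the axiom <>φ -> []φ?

Suppose ◇φ→□φ is valid. Take Rxy, Rxz and set V(φ)={y}. Then ◇φ at x, so □φ at x, so φ at z, i.e. z=y.

partial functionality: forall x forall y forall z (Rxy & Rxz -> y = z)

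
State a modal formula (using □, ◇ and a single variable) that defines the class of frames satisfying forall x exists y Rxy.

The condition is seriality. The D schema □ψ → ◇ψ defines it.

□ψ → ◇ψ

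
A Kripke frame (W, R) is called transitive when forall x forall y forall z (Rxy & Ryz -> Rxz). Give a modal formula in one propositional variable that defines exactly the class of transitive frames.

This is transitivity; the standard corresponding axiom is 4: □r → □□r.
Suppose □r→□□r is valid. Take Rxy, Ryz and set V(r)={w : Rxw}. Then □r at x, so □□r at x, so □r at y, so r at z, i.e. Rxz.

□r → □□r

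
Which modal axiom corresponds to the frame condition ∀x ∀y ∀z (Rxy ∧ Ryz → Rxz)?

A defining formula is □s → □□s (the 4 axiom).

□s → □□s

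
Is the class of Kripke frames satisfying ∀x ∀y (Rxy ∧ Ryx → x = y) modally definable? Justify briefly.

No

Any modally definable frame class is closed under surjective bounded morphisms.
The 8-cycle (worlds w0,w1,w2,w3,w4,w5,w6,w7 with w0→w1→w2→w3→w4→w5→w6→w7→w0) is antisymmetric. Sending even-indexed worlds to a and odd-indexed worlds to b is a surjective bounded morphism onto the two-world frame with a↔b, which is not antisymmetric.
So the class is not modally definable.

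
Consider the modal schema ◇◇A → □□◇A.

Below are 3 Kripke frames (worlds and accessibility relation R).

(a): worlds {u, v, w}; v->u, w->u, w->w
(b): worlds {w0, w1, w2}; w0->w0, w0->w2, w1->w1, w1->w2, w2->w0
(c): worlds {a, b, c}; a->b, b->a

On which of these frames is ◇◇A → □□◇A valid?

The schema corresponds to a generalized confluence (Geach) condition: ∀x ∀y ∀z ((xR²y ∧ xR²z) → ∃w (y = w ∧ zRw)).
(a): fails — wR²u, wR²u but no t with u=t and uRt.
(b): fails — w0R²w2, w0R²w2 but no w with w2=w and w2Rw.
(c): fails — aR²a, aR²a but no w with a=w and aRw.
Valid on no frame.

none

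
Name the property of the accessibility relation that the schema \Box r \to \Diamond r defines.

seriality: \forall x \exists y Rxy

Suppose □r→◇r is valid. At any x set V(r)=W. Then □r at x, so ◇r at x, so x has a successor.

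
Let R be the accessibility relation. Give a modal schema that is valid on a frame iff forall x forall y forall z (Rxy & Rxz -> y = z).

This is partial functionality; the standard corresponding axiom is CD: ◇ψ → □ψ.
Suppose ◇ψ→□ψ is valid. Take Rxy, Rxz and set V(ψ)={y}. Then ◇ψ at x, so □ψ at x, so ψ at z, i.e. z=y.

◇ψ → □ψ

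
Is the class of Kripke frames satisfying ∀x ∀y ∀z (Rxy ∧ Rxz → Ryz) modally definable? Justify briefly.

Yes: it is the Euclidean property, defined by the 5 schema ◇q → □◇q.
Suppose ◇q→□◇q is valid. Take Rxy, Rxz and set V(q)={y}. Then ◇q at x, so □◇q at x, so ◇q at z, so some w with Rzw has q; w=y, i.e. Rzy. By symmetry of the argument, Ryz.

Yes — defined by ◇q → □◇q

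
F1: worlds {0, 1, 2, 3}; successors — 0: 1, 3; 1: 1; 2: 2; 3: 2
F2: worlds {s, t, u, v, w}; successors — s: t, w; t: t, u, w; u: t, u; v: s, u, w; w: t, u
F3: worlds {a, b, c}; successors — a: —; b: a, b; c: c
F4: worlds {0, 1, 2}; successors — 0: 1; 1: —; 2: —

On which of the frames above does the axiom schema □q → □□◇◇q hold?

This is the axiom for a generalized confluence (Geach) condition; its first-order frame correspondent is ∀x ∀z (xR²z → ∃w (xRw ∧ zR²w)).
F1: fails — 0R²2 but no w with 0Rw and 2R²w.
F2: satisfies the condition.
F3: fails — bR²a but no w with bRw and aR²w.
F4: satisfies the condition.
Valid on: F2, F4.

F2, F4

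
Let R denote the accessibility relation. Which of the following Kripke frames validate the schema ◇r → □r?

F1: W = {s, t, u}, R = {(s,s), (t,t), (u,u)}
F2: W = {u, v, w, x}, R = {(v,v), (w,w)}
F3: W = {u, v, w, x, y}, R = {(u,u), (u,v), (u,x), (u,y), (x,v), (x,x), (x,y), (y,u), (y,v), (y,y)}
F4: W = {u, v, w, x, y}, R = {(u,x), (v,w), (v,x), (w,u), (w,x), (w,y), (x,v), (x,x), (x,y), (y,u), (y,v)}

Frame correspondent (Sahlqvist): ∀x ∀y ∀z (Rxy ∧ Rxz → y = z) — i.e. partial functionality.
F1: holds.
F2: holds.
F3: fails — u sees both u and v.
F4: fails — v sees both w and x.
Valid on: F1, F2.

F1, F2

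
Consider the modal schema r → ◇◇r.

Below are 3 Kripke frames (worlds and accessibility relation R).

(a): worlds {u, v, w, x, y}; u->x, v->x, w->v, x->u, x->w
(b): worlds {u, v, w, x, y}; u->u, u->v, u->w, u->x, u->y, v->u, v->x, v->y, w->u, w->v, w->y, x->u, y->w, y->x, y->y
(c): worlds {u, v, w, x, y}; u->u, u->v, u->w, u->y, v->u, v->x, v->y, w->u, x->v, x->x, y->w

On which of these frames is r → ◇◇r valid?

(b)

Frame correspondent (Sahlqvist): ∀x ∃w (x = w ∧ xR²w) — i.e. a generalized confluence (Geach) condition.
(a): fails — at v but no t with v=t and vR²t.
(b): satisfies the condition.
(c): fails — at y but no t with y=t and yR²t.
Valid on: (b).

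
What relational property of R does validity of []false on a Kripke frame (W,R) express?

emptiness of R: forall x forall y ~Rxy

□⊥ is valid iff no world has any successor (otherwise □⊥ fails at any world with one).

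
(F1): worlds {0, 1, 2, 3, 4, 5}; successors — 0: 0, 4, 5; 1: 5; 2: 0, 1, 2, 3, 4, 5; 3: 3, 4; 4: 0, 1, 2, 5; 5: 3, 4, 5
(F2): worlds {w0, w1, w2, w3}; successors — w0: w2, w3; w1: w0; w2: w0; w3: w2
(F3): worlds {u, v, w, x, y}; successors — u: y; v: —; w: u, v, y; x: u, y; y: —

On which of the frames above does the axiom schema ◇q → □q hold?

Frame correspondent (Sahlqvist): ∀x ∀y ∀z (Rxy ∧ Rxz → y = z) — i.e. partial functionality.
(F1): fails — 0 sees both 0 and 4.
(F2): fails — w0 sees both w2 and w3.
(F3): fails — w sees both u and v.
Valid on no frame.

none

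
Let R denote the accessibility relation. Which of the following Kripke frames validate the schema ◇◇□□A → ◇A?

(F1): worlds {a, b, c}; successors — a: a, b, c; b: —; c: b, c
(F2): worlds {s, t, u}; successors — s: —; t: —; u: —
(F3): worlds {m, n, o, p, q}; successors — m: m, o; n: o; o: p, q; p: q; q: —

(F2)

Frame correspondent (Sahlqvist): ∀x ∀y (xR²y → ∃w (yR²w ∧ xRw)) — i.e. a generalized confluence (Geach) condition.
(F1): fails — aR²b but no w with bR²w and aRw.
(F2): holds.
(F3): fails — mR²o but no w with oR²w and mRw.
Valid on: (F2).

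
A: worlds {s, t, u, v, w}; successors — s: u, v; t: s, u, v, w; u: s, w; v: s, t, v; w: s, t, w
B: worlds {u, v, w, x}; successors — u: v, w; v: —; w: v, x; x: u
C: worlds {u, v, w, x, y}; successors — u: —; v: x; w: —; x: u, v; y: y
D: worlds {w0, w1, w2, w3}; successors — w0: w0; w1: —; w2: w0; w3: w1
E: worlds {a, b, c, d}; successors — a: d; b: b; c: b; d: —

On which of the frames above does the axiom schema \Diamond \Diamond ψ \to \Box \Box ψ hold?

D, E

This is the axiom for a generalized confluence (Geach) condition; its first-order frame correspondent is \forall x \forall y \forall z ((x R^2 y \wedge x R^2 z) \to \exists w (y = w \wedge z = w)).
A: fails — sR²s, sR²t but s ≠ t.
B: fails — uR²v, uR²x but v ≠ x.
C: fails — vR²u, vR²v but u ≠ v.
D: condition met.
E: condition met.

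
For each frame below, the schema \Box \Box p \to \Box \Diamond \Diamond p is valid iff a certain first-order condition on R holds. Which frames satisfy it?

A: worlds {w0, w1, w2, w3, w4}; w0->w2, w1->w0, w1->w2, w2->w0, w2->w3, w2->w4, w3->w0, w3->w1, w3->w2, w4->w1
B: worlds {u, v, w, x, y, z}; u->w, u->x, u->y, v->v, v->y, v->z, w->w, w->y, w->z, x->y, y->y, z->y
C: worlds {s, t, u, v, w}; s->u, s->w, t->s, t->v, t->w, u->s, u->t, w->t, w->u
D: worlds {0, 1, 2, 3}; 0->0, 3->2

A, B

The schema corresponds to a generalized confluence (Geach) condition: \forall x \forall z (xRz \to \exists w (x R^2 w \wedge z R^2 w)).
A: satisfies the condition.
B: satisfies the condition.
C: fails — tRv but no w* with tR²w* and vR²w*.
D: fails — 3R2 but no w with 3R²w and 2R²w.
Valid on: A, B.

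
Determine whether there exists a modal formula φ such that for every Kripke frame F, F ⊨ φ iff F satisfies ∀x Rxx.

Yes — defined by □p → p

This is a Sahlqvist condition; the T axiom □p → p defines it.
Suppose □p→p is valid. At any x set V(p)={w : Rxw}. Then □p holds at x, so p holds at x, i.e. Rxx.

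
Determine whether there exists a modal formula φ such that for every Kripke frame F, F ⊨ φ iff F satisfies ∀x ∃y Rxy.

Yes, by □q → ◇q

The condition is seriality. A defining modal formula is □q → ◇q.
Suppose □q→◇q is valid. At any x set V(q)=W. Then □q at x, so ◇q at x, so x has a successor.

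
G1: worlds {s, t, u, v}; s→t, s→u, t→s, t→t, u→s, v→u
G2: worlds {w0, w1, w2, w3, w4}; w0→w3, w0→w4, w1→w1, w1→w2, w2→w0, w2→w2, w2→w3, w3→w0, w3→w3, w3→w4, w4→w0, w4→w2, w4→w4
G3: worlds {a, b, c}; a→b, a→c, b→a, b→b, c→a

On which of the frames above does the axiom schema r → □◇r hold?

This is the axiom for symmetry; its first-order frame correspondent is ∀x ∀y (Rxy → Ryx).
G1: fails — Rvu but not Ruv.
G2: fails — Rw1w2 but not Rw2w1.
G3: satisfies the condition.

G3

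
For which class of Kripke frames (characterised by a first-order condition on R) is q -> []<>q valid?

This schema is the B axiom.
Its frame correspondent is symmetry — forall x forall y (Rxy -> Ryx).

symmetry: forall x forall y (Rxy -> Ryx)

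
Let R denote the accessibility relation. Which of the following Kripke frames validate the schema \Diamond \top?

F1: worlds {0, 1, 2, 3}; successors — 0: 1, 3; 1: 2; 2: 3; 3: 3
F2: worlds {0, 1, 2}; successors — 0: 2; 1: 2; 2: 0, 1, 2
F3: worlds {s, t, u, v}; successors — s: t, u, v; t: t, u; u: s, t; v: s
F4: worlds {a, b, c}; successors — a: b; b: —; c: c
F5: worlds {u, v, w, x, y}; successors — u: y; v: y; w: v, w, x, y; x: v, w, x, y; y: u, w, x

This is the axiom for seriality; its first-order frame correspondent is \forall x \exists y Rxy.
F1: holds.
F2: holds.
F3: holds.
F4: fails — world b has no successor.
F5: holds.

F1, F2, F3, F5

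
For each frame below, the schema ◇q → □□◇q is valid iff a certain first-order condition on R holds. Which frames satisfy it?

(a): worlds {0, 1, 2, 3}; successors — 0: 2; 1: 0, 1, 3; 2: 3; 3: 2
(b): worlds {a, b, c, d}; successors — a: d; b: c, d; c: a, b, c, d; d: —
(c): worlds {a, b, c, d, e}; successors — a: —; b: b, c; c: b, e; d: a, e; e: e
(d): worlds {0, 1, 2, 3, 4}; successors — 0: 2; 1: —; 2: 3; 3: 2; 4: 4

This is the axiom for a generalized confluence (Geach) condition; its first-order frame correspondent is ∀x ∀y ∀z ((xRy ∧ xR²z) → ∃w (y = w ∧ zRw)).
(a): fails — 1R0, 1R²0 but no w with 0=w and 0Rw.
(b): fails — bRc, bR²a but no w with c=w and aRw.
(c): fails — bRb, bR²e but no w with b=w and eRw.
(d): holds.

(d)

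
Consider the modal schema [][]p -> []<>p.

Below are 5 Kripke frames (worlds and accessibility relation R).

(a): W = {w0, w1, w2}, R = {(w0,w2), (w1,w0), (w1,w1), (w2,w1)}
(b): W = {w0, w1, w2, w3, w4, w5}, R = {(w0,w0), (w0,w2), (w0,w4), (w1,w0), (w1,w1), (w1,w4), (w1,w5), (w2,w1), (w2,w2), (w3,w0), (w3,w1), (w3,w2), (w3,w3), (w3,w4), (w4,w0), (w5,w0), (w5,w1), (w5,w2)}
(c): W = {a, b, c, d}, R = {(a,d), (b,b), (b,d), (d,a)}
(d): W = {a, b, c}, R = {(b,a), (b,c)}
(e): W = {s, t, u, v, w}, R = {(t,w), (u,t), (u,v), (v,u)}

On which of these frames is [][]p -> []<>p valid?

(a), (b), (c)

This is the axiom for a generalized confluence (Geach) condition; its first-order frame correspondent is forall x forall z (xRz -> exists w (x R^2 w & zRw)).
(a): ✓.
(b): ✓.
(c): ✓.
(d): fails — bRa but no w with bR²w and aRw.
(e): fails — tRw but no w* with tR²w* and wRw*.
Valid on: (a), (b), (c).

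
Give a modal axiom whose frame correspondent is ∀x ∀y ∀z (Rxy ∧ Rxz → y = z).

◇r → □r

This is partial functionality; the standard corresponding axiom is CD: ◇r → □r.
Suppose ◇r→□r is valid. Take Rxy, Rxz and set V(r)={y}. Then ◇r at x, so □r at x, so r at z, i.e. z=y.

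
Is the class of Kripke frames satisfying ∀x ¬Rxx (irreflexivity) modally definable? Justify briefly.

Any modally definable frame class is closed under surjective bounded morphisms.
The 3-cycle (worlds 0,1,2 with 0→1→2→0) is irreflexive, and the map sending every world to a single reflexive point • is a surjective bounded morphism (forth: every edge maps to (•,•); back: every world has a successor). So any modal formula valid on the 3-cycle is also valid on the reflexive point, which is not irreflexive.
So no modal formula (or set of formulas) defines exactly the irreflexive frames.

Not definable by any modal formula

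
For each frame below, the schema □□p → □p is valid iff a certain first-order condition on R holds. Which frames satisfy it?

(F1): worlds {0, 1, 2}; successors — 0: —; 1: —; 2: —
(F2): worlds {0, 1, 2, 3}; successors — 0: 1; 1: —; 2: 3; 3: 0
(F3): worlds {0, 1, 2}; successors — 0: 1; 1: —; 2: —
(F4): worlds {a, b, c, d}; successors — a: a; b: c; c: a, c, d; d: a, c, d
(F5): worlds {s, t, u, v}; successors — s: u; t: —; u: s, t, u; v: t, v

Frame correspondent (Sahlqvist): ∀x ∀y (Rxy → ∃z (Rxz ∧ Rzy)) — i.e. density.
(F1): ✓.
(F2): fails — R01 but no z with R0z and Rz1.
(F3): fails — R01 but no z with R0z and Rz1.
(F4): ✓.
(F5): ✓.
Valid on: (F1), (F4), (F5).

(F1), (F4), (F5)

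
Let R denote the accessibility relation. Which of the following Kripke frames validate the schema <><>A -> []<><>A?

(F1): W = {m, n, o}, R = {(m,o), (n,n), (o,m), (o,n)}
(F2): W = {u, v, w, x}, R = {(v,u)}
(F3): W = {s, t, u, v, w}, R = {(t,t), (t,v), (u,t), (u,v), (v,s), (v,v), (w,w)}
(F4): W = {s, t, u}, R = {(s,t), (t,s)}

Frame correspondent (Sahlqvist): forall x forall y forall z ((x R^2 y & xRz) -> exists w (y = w & z R^2 w)) — i.e. a generalized confluence (Geach) condition.
(F1): fails — mR²m, mRo but no w with m=w and oR²w.
(F2): condition met.
(F3): fails — tR²t, tRv but no w* with t=w* and vR²w*.
(F4): fails — sR²s, sRt but no w with s=w and tR²w.
Valid on: (F2).

(F2)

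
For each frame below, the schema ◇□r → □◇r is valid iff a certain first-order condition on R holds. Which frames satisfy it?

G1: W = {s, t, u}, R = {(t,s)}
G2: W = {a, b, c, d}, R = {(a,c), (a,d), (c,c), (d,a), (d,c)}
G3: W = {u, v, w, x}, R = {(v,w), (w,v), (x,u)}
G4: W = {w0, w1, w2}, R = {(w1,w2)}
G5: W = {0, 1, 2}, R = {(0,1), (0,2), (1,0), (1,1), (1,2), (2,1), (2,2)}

Frame correspondent (Sahlqvist): ∀x ∀y ∀z (Rxy ∧ Rxz → ∃w (Ryw ∧ Rzw)) — i.e. convergence.
G1: fails — Rts and Rts but s and s have no common successor.
G2: ✓.
G3: fails — Rxu and Rxu but u and u have no common successor.
G4: fails — Rw1w2 and Rw1w2 but w2 and w2 have no common successor.
G5: ✓.
Valid on: G2, G5.

G2, G5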